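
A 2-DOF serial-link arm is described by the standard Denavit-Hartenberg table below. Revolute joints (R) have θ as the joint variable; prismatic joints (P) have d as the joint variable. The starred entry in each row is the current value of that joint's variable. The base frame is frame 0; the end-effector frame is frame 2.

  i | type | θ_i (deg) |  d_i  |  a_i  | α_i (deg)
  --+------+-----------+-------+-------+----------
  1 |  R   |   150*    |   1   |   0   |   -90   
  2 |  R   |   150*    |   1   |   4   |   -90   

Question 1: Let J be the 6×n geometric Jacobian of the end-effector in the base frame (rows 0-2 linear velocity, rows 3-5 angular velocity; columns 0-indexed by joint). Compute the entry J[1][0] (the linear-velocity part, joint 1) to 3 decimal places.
2.500

axis z_0 = ẑ; lever o_n−o_0 = (2.5000,-2.5981,-1.0000)
cross product → J_v[:, 0] = (2.5981,2.5000,-0.0000)
J_ω[:, 0] = z_0
entry J[1][0] = 2.5000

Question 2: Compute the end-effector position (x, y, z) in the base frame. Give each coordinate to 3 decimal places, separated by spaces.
after link 1: o_1 = (0.0000, 0.0000, 1.0000)
after link 2: o_2 = (2.5000, -2.5981, -1.0000)

2.500 -2.598 -1.000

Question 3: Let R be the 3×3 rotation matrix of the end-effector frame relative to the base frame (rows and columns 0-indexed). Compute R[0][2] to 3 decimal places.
0.433

End-effector z-axis (col 2 of R) = (0.4330,-0.2500,0.8660)
R[0][2] = 0.4330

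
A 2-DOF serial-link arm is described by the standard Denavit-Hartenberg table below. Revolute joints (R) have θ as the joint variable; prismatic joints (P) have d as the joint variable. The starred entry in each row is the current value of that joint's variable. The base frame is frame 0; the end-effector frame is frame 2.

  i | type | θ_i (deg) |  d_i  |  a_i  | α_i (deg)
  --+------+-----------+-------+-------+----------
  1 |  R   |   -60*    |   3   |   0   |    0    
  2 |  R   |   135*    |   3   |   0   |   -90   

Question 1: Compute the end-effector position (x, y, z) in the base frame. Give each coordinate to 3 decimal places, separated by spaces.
0.000 0.000 6.000

after link 1: o_1 = (0.0000, 0.0000, 3.0000)
after link 2: o_2 = (0.0000, 0.0000, 6.0000)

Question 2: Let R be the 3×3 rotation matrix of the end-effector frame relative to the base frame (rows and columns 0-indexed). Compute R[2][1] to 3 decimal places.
End-effector y-axis (col 1 of R) = (-0.0000,0.0000,-1.0000)
R[2][1] = -1.0000

-1.000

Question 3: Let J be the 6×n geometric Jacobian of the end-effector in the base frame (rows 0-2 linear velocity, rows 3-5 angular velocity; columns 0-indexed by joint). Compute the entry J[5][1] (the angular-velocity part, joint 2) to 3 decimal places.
1.000

axis z_1 = (0.0000,0.0000,1.0000); lever o_n−o_1 = (0.0000,0.0000,3.0000)
cross product → J_v[:, 1] = (0.0000,0.0000,0.0000)
J_ω[:, 1] = z_1
entry J[5][1] = 1.0000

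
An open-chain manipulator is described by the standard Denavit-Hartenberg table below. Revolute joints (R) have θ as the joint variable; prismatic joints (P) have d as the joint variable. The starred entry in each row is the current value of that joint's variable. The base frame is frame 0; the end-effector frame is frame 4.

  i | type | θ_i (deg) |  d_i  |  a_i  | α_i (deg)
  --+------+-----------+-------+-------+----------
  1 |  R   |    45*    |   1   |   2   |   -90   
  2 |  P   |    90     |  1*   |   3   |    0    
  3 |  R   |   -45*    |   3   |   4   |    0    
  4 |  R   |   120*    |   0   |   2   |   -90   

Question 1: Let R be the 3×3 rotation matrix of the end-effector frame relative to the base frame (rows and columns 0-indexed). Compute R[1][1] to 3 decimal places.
-0.707

End-effector y-axis (col 1 of R) = (0.7071,-0.7071,-0.0000)
R[1][1] = -0.7071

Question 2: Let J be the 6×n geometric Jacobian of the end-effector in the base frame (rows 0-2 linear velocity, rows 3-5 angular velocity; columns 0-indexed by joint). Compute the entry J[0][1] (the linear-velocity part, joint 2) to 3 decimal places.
prismatic axis z_1 = (-0.7071,0.7071,0.0000)
J_v[:, 1] = z_1; J_ω[:, 1] = (0,0,0)
entry J[0][1] = -0.7071

-0.707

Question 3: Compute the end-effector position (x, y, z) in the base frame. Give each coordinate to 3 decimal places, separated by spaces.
after link 1: o_1 = (1.4142, 1.4142, 1.0000)
after link 2: o_2 = (0.7071, 2.1213, -2.0000)
after link 3: o_3 = (0.5858, 6.2426, -4.8284)
after link 4: o_4 = (-0.7802, 4.8766, -5.3461)

-0.780 4.877 -5.346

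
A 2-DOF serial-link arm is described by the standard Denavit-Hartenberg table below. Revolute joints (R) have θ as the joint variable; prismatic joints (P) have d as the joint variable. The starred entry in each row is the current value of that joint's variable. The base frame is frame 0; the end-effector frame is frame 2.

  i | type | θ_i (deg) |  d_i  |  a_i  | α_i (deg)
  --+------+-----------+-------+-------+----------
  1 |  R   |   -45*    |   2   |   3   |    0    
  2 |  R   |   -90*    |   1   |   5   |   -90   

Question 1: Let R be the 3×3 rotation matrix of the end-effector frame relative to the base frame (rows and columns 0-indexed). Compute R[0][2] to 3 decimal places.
0.707

End-effector z-axis (col 2 of R) = (0.7071,-0.7071,0.0000)
R[0][2] = 0.7071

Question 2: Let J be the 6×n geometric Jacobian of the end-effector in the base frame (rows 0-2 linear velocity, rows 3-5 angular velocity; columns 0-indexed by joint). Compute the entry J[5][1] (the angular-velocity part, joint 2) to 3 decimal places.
1.000

axis z_1 = (0.0000,0.0000,1.0000); lever o_n−o_1 = (-3.5355,-3.5355,1.0000)
cross product → J_v[:, 1] = (3.5355,-3.5355,0.0000)
J_ω[:, 1] = z_1
entry J[5][1] = 1.0000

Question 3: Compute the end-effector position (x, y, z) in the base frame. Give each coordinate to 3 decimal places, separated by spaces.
-1.414 -5.657 3.000

after link 1: o_1 = (2.1213, -2.1213, 2.0000)
after link 2: o_2 = (-1.4142, -5.6569, 3.0000)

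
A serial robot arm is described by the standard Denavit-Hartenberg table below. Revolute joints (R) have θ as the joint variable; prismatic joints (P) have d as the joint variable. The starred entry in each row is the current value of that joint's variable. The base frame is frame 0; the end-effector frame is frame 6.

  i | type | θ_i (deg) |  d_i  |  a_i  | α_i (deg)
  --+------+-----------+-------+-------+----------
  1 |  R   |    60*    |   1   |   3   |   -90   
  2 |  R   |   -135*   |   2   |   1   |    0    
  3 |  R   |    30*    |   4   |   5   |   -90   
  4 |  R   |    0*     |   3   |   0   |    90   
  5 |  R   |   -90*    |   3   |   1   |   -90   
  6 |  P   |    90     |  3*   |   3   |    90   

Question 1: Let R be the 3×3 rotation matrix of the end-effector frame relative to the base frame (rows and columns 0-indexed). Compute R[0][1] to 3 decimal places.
-0.129

End-effector y-axis (col 1 of R) = (-0.1294,-0.2241,0.9659)
R[0][1] = -0.1294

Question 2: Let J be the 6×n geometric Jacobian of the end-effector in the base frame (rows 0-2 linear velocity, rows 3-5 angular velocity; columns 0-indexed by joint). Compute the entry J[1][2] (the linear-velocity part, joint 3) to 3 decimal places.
7.140

axis z_2 = (-0.8660,0.5000,0.0000); lever o_n−o_2 = (-3.5335,1.8799,8.2450)
cross product → J_v[:, 2] = (4.1225,7.1404,0.1387)
J_ω[:, 2] = z_2
entry J[1][2] = 7.1404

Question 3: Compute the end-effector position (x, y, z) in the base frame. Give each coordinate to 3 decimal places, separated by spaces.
-4.119 4.866 9.952

after link 1: o_1 = (1.5000, 2.5981, 1.0000)
after link 2: o_2 = (-0.5856, 2.9857, 1.7071)
after link 3: o_3 = (-4.6968, 3.8650, 6.5367)
after link 4: o_4 = (-3.2479, 6.3745, 7.3132)
after link 5: o_5 = (-6.3289, 7.0380, 7.0544)
after link 6: o_6 = (-4.1191, 4.8656, 9.9522)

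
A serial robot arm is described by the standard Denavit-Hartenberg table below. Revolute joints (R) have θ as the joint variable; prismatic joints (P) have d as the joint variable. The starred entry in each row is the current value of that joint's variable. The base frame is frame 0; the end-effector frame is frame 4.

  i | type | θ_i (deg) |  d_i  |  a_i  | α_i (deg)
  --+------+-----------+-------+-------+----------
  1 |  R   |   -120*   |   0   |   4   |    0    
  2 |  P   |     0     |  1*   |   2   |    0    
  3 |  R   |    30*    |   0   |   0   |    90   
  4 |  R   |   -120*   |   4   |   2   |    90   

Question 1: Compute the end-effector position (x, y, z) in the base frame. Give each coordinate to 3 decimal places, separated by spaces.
-7.000 -4.196 -0.732

after link 1: o_1 = (-2.0000, -3.4641, 0.0000)
after link 2: o_2 = (-3.0000, -5.1962, 1.0000)
after link 3: o_3 = (-3.0000, -5.1962, 1.0000)
after link 4: o_4 = (-7.0000, -4.1962, -0.7321)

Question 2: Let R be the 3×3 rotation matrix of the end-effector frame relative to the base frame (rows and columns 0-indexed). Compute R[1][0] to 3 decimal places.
0.500

End-effector x-axis (col 0 of R) = (-0.0000,0.5000,-0.8660)
R[1][0] = 0.5000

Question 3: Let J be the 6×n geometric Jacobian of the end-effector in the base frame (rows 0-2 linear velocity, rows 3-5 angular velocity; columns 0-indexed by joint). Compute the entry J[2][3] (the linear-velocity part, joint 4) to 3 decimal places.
-1.000

axis z_3 = (-1.0000,-0.0000,0.0000); lever o_n−o_3 = (-4.0000,1.0000,-1.7321)
cross product → J_v[:, 3] = (0.0000,-1.7321,-1.0000)
J_ω[:, 3] = z_3
entry J[2][3] = -1.0000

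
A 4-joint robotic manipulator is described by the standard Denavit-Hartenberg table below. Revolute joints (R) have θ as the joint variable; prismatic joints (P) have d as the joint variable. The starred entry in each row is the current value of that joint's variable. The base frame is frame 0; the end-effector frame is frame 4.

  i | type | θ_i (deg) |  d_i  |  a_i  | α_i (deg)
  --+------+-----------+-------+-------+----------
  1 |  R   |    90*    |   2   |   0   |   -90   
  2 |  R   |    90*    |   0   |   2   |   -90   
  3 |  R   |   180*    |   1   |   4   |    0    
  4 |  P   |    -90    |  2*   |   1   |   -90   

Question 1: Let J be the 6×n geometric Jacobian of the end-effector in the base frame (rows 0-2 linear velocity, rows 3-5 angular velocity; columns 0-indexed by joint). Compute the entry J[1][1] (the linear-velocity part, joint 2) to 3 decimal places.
axis z_1 = (-1.0000,0.0000,0.0000); lever o_n−o_1 = (1.0000,-3.0000,2.0000)
cross product → J_v[:, 1] = (0.0000,2.0000,3.0000)
J_ω[:, 1] = z_1
entry J[1][1] = 2.0000

2.000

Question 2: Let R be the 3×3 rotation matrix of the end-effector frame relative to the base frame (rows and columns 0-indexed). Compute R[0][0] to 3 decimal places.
End-effector x-axis (col 0 of R) = (1.0000,-0.0000,-0.0000)
R[0][0] = 1.0000

1.000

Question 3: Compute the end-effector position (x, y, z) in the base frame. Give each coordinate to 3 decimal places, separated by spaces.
1.000 -3.000 4.000

after link 1: o_1 = (0.0000, 0.0000, 2.0000)
after link 2: o_2 = (-0.0000, 0.0000, 0.0000)
after link 3: o_3 = (0.0000, -1.0000, 4.0000)
after link 4: o_4 = (1.0000, -3.0000, 4.0000)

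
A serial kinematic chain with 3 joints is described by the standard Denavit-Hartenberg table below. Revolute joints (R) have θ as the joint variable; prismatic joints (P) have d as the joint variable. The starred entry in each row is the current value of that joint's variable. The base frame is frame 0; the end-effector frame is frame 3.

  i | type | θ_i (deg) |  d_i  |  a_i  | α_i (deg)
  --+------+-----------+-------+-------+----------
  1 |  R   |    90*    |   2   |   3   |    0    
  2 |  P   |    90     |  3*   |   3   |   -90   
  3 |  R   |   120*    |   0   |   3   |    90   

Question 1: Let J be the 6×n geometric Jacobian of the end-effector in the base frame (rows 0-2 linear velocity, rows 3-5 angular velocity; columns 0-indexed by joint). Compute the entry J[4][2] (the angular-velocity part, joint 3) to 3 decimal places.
axis z_2 = (-0.0000,-1.0000,0.0000); lever o_n−o_2 = (1.5000,-0.0000,-2.5981)
cross product → J_v[:, 2] = (2.5981,-0.0000,1.5000)
J_ω[:, 2] = z_2
entry J[4][2] = -1.0000

-1.000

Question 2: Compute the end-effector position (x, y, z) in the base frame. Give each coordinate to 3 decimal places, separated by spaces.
-1.500 3.000 2.402

after link 1: o_1 = (0.0000, 3.0000, 2.0000)
after link 2: o_2 = (-3.0000, 3.0000, 5.0000)
after link 3: o_3 = (-1.5000, 3.0000, 2.4019)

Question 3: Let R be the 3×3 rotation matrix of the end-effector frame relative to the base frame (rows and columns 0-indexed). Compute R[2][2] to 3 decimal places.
-0.500

End-effector z-axis (col 2 of R) = (-0.8660,0.0000,-0.5000)
R[2][2] = -0.5000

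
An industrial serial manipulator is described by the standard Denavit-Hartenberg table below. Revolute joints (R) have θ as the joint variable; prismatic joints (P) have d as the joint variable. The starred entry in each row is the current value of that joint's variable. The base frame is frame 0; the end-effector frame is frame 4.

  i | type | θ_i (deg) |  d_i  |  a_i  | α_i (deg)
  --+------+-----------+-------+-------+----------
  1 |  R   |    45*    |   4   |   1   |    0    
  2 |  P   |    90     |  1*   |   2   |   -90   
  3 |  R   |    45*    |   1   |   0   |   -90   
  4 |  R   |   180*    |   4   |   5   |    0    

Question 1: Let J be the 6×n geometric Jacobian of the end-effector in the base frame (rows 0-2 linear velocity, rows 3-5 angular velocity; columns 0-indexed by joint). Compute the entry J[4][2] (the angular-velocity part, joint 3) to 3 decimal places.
axis z_2 = (-0.7071,-0.7071,0.0000); lever o_n−o_2 = (3.7929,-5.2071,0.7071)
cross product → J_v[:, 2] = (-0.5000,0.5000,6.3640)
J_ω[:, 2] = z_2
entry J[4][2] = -0.7071

-0.707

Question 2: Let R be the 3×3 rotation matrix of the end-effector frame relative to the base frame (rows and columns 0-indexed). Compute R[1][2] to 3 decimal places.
End-effector z-axis (col 2 of R) = (0.5000,-0.5000,-0.7071)
R[1][2] = -0.5000

-0.500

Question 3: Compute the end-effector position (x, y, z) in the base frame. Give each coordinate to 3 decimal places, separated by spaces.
after link 1: o_1 = (0.7071, 0.7071, 4.0000)
after link 2: o_2 = (-0.7071, 2.1213, 5.0000)
after link 3: o_3 = (-1.4142, 1.4142, 5.0000)
after link 4: o_4 = (3.0858, -3.0858, 5.7071)

3.086 -3.086 5.707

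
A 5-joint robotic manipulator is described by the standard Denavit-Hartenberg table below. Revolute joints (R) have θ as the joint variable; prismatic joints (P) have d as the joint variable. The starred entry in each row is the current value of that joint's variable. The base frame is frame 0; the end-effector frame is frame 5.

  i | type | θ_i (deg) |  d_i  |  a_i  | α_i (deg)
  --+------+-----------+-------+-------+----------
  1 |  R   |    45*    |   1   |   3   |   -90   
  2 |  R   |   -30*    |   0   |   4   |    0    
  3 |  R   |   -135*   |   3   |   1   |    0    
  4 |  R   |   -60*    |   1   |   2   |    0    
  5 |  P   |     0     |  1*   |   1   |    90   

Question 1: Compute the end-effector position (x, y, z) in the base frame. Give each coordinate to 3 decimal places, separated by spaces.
-1.148 5.923 1.137

after link 1: o_1 = (2.1213, 2.1213, 1.0000)
after link 2: o_2 = (4.5708, 4.5708, 3.0000)
after link 3: o_3 = (1.7665, 6.0091, 3.2588)
after link 4: o_4 = (0.0594, 5.7162, 1.8446)
after link 5: o_5 = (-1.1477, 5.9233, 1.1375)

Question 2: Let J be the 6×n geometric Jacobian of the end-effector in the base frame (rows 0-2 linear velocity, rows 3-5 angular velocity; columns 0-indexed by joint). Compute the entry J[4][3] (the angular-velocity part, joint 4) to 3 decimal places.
axis z_3 = (-0.7071,0.7071,0.0000); lever o_n−o_3 = (-2.9142,-0.0858,-2.1213)
cross product → J_v[:, 3] = (-1.5000,-1.5000,2.1213)
J_ω[:, 3] = z_3
entry J[4][3] = 0.7071

0.707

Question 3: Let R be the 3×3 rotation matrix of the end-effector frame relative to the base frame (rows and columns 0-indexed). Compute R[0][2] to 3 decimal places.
0.500

End-effector z-axis (col 2 of R) = (0.5000,0.5000,-0.7071)
R[0][2] = 0.5000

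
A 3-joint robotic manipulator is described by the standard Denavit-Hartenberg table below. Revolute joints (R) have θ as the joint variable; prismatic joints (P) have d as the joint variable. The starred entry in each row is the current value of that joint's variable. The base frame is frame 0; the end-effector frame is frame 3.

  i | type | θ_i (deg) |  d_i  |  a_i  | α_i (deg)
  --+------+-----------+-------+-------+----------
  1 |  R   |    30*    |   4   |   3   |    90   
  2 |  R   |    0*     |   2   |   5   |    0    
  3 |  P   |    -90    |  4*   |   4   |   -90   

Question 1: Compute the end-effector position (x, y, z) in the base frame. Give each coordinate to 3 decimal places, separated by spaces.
9.928 -1.196 0.000

after link 1: o_1 = (2.5981, 1.5000, 4.0000)
after link 2: o_2 = (7.9282, 2.2679, 4.0000)
after link 3: o_3 = (9.9282, -1.1962, 0.0000)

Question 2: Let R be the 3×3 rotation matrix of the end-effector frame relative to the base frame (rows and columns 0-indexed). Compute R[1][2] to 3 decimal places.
0.500

End-effector z-axis (col 2 of R) = (0.8660,0.5000,0.0000)
R[1][2] = 0.5000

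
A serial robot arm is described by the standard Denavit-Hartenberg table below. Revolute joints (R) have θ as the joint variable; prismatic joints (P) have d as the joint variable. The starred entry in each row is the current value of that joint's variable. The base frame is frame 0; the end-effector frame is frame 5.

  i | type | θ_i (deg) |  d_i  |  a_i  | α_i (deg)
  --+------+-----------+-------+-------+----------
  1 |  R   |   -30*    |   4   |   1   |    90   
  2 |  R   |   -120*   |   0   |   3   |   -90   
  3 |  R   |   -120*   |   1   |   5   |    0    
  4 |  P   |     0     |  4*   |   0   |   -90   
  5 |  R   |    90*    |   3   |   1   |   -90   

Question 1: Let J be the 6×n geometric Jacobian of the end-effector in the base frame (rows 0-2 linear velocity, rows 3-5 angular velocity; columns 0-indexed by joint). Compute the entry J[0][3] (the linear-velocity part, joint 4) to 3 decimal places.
0.750

prismatic axis z_3 = (0.7500,-0.4330,-0.5000)
J_v[:, 3] = z_3; J_ω[:, 3] = (0,0,0)
entry J[0][3] = 0.7500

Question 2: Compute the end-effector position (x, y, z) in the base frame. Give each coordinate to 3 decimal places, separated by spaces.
after link 1: o_1 = (0.8660, -0.5000, 4.0000)
after link 2: o_2 = (-0.4330, 0.2500, 1.4019)
after link 3: o_3 = (-0.7655, -4.5580, 3.0670)
after link 4: o_4 = (2.2345, -6.2901, 1.0670)
after link 5: o_5 = (-0.3905, -6.5066, -0.6830)

-0.391 -6.507 -0.683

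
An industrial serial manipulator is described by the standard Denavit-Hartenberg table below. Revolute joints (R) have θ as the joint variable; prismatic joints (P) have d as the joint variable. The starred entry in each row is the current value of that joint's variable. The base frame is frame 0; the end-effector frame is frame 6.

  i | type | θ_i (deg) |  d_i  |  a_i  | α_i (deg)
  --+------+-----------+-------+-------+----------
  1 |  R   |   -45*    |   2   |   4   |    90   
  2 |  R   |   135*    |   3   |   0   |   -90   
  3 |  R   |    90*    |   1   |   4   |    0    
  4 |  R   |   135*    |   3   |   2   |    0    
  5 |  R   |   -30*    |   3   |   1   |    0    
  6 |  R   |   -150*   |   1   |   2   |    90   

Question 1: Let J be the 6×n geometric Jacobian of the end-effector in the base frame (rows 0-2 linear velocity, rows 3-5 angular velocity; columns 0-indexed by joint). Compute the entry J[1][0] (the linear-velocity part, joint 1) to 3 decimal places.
-0.165

axis z_0 = ẑ; lever o_n−o_0 = (-0.1645,1.2127,-4.3399)
cross product → J_v[:, 0] = (-1.2127,-0.1645,0.0000)
J_ω[:, 0] = z_0
entry J[1][0] = -0.1645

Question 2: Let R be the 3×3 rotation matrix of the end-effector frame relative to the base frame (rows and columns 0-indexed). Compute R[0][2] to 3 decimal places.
-0.854

End-effector z-axis (col 2 of R) = (-0.8536,-0.1464,0.5000)
R[0][2] = -0.8536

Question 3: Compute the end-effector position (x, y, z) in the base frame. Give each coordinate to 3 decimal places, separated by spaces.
after link 1: o_1 = (2.8284, -2.8284, 2.0000)
after link 2: o_2 = (0.7071, -4.9497, 2.0000)
after link 3: o_3 = (3.0355, -1.6213, 1.2929)
after link 4: o_4 = (1.2426, -1.8284, -1.8284)
after link 5: o_5 = (0.0426, -0.9944, -4.6328)
after link 6: o_6 = (-0.1645, 1.2127, -4.3399)

-0.165 1.213 -4.340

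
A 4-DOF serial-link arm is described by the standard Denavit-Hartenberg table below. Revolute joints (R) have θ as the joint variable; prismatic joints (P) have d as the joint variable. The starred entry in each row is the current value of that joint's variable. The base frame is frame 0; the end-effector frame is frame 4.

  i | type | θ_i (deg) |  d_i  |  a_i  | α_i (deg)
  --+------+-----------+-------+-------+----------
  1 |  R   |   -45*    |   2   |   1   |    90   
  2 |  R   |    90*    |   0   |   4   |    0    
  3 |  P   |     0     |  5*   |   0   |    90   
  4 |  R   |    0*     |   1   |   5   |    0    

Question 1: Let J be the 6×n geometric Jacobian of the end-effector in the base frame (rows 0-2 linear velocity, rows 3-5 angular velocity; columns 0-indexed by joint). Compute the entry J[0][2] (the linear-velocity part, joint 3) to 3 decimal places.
-0.707

prismatic axis z_2 = (-0.7071,-0.7071,0.0000)
J_v[:, 2] = z_2; J_ω[:, 2] = (0,0,0)
entry J[0][2] = -0.7071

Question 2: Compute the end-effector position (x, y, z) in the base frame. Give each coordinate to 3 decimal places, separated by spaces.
-2.121 -4.950 11.000

after link 1: o_1 = (0.7071, -0.7071, 2.0000)
after link 2: o_2 = (0.7071, -0.7071, 6.0000)
after link 3: o_3 = (-2.8284, -4.2426, 6.0000)
after link 4: o_4 = (-2.1213, -4.9497, 11.0000)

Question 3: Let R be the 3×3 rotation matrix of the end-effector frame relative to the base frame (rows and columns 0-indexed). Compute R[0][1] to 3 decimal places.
End-effector y-axis (col 1 of R) = (-0.7071,-0.7071,0.0000)
R[0][1] = -0.7071

-0.707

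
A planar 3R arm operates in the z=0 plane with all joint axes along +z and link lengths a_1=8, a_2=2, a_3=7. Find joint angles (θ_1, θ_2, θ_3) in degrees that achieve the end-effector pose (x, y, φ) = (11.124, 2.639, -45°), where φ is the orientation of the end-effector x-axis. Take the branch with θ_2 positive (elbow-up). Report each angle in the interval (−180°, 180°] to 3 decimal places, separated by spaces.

wrist centre = target − a_3·(cos φ, sin φ) = (6.1743, 7.5887)
cos θ_2 = (95.7105−8²−2²)/(2·8·2) = 0.8660; θ_2 = 30.0083° (elbow-up)
β = atan2(7.5887,6.1743) = 50.8680°; ψ = atan2(1.0003,9.7319) = 5.8683°
θ_1 = β − ψ = 44.9997°
θ_3 = φ − θ_1 − θ_2 = -120.0080° (wrapped to (-180°,180°])

45.000 30.008 -120.008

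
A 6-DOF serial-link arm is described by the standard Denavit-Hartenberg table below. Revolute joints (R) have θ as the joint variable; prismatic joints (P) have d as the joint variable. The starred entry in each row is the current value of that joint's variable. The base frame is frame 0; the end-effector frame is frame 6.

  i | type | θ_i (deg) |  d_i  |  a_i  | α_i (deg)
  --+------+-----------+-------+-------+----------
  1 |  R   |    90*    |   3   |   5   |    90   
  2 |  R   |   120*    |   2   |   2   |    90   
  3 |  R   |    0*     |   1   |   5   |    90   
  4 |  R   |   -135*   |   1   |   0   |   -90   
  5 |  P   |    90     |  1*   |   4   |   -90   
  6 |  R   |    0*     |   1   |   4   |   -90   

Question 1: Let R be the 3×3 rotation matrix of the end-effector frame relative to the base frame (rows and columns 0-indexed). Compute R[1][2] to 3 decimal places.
0.966

End-effector z-axis (col 2 of R) = (0.0000,0.9659,-0.2588)
R[1][2] = 0.9659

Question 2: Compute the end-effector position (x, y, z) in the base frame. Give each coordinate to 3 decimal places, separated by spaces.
9.000 1.659 10.787

after link 1: o_1 = (0.0000, 5.0000, 3.0000)
after link 2: o_2 = (2.0000, 4.0000, 4.7321)
after link 3: o_3 = (2.0000, 2.3660, 9.5622)
after link 4: o_4 = (1.0000, 2.3660, 9.5622)
after link 5: o_5 = (5.0000, 1.4001, 9.8210)
after link 6: o_6 = (9.0000, 1.6589, 10.7869)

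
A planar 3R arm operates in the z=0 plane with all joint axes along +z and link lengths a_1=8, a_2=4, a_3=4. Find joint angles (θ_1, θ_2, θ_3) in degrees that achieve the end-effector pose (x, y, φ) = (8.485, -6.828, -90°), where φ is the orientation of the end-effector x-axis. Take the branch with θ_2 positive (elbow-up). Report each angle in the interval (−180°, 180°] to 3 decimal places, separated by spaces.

wrist centre = target − a_3·(cos φ, sin φ) = (8.4850, -2.8280)
cos θ_2 = (79.9928−8²−4²)/(2·8·4) = -0.0001; θ_2 = 90.0064° (elbow-up)
β = atan2(-2.8280,8.4850) = -18.4329°; ψ = atan2(4.0000,7.9996) = 26.5663°
θ_1 = β − ψ = -44.9993°
θ_3 = φ − θ_1 − θ_2 = -135.0072° (wrapped to (-180°,180°])

-44.999 90.006 -135.007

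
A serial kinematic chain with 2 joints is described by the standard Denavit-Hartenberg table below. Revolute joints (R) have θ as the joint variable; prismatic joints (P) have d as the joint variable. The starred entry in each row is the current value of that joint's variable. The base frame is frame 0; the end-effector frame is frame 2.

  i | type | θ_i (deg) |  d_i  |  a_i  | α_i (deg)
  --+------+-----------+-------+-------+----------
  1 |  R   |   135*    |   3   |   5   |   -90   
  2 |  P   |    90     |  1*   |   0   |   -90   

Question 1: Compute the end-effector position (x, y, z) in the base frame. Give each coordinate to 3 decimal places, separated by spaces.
-4.243 2.828 3.000

after link 1: o_1 = (-3.5355, 3.5355, 3.0000)
after link 2: o_2 = (-4.2426, 2.8284, 3.0000)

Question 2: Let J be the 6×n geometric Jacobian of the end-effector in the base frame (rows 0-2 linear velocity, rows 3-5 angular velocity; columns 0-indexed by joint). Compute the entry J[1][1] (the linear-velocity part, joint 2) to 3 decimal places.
-0.707

prismatic axis z_1 = (-0.7071,-0.7071,0.0000)
J_v[:, 1] = z_1; J_ω[:, 1] = (0,0,0)
entry J[1][1] = -0.7071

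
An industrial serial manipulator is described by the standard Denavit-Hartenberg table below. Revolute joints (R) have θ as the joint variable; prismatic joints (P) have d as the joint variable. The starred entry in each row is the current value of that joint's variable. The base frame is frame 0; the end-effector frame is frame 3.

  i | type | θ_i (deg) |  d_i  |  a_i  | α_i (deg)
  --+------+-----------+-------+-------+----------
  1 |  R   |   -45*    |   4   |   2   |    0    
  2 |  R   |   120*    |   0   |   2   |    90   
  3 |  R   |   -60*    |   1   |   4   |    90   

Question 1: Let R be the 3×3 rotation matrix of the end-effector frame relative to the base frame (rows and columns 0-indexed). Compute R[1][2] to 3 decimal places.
End-effector z-axis (col 2 of R) = (-0.2241,-0.8365,-0.5000)
R[1][2] = -0.8365

-0.837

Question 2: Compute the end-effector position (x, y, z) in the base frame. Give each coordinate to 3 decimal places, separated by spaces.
after link 1: o_1 = (1.4142, -1.4142, 4.0000)
after link 2: o_2 = (1.9319, 0.5176, 4.0000)
after link 3: o_3 = (3.4154, 2.1907, 0.5359)

3.415 2.191 0.536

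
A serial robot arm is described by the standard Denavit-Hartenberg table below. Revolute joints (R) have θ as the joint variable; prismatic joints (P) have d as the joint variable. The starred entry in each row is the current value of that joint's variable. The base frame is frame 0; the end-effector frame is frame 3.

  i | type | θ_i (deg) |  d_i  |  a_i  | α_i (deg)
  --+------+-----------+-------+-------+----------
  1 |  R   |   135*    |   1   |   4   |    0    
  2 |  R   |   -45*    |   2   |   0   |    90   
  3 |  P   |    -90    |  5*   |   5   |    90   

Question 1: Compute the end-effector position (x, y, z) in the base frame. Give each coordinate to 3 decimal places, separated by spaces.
after link 1: o_1 = (-2.8284, 2.8284, 1.0000)
after link 2: o_2 = (-2.8284, 2.8284, 3.0000)
after link 3: o_3 = (2.1716, 2.8284, -2.0000)

2.172 2.828 -2.000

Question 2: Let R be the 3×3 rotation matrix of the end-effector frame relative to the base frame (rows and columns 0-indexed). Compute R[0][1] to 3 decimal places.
End-effector y-axis (col 1 of R) = (1.0000,0.0000,0.0000)
R[0][1] = 1.0000

1.000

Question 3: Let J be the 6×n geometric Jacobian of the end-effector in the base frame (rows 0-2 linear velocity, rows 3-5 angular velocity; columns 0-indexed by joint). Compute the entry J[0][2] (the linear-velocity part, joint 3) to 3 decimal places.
1.000

prismatic axis z_2 = (1.0000,0.0000,0.0000)
J_v[:, 2] = z_2; J_ω[:, 2] = (0,0,0)
entry J[0][2] = 1.0000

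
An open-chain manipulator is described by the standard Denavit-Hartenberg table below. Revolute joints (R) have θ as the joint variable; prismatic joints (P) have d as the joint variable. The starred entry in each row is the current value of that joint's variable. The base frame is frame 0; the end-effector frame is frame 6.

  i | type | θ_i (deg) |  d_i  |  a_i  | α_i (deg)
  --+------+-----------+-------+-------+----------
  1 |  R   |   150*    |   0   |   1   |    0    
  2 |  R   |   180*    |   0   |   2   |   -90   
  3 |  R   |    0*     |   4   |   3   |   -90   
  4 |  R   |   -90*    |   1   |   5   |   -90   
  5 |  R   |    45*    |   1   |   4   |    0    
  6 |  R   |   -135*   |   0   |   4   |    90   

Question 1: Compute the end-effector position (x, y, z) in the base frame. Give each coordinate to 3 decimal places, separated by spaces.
after link 1: o_1 = (-0.8660, 0.5000, 0.0000)
after link 2: o_2 = (0.8660, -0.5000, 0.0000)
after link 3: o_3 = (5.4641, 1.4641, 0.0000)
after link 4: o_4 = (7.9641, 5.7942, -1.0000)
after link 5: o_5 = (10.2443, 7.7437, 1.8284)
after link 6: o_6 = (10.2443, 7.7437, -2.1716)

10.244 7.744 -2.172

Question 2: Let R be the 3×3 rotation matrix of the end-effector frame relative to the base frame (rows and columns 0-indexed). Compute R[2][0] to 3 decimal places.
End-effector x-axis (col 0 of R) = (0.0000,0.0000,-1.0000)
R[2][0] = -1.0000

-1.000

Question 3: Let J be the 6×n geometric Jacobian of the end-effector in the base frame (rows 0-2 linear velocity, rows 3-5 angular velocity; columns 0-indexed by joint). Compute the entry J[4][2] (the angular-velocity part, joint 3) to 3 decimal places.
0.866

axis z_2 = (0.5000,0.8660,0.0000); lever o_n−o_2 = (9.3783,8.2437,-2.1716)
cross product → J_v[:, 2] = (-1.8806,1.0858,-4.0000)
J_ω[:, 2] = z_2
entry J[4][2] = 0.8660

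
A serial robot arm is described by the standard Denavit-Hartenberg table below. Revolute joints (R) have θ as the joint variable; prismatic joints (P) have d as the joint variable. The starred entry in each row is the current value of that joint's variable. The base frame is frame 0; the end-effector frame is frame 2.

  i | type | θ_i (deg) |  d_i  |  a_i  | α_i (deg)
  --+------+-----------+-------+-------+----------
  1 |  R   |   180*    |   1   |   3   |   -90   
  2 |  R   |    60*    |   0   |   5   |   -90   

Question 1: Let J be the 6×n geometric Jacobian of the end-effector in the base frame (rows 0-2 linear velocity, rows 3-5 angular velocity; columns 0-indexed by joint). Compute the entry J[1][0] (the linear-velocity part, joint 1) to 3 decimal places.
axis z_0 = ẑ; lever o_n−o_0 = (-5.5000,0.0000,-3.3301)
cross product → J_v[:, 0] = (-0.0000,-5.5000,0.0000)
J_ω[:, 0] = z_0
entry J[1][0] = -5.5000

-5.500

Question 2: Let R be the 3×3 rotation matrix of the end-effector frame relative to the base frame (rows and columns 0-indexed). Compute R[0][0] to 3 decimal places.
End-effector x-axis (col 0 of R) = (-0.5000,0.0000,-0.8660)
R[0][0] = -0.5000

-0.500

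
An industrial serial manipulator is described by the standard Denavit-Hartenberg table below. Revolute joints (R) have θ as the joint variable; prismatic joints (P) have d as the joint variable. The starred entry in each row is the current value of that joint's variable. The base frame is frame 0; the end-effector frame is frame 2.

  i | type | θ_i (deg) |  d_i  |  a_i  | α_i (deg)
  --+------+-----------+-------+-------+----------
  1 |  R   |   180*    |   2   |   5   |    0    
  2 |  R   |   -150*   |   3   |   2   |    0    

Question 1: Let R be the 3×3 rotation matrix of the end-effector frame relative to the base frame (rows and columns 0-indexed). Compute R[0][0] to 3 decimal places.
0.866

End-effector x-axis (col 0 of R) = (0.8660,0.5000,0.0000)
R[0][0] = 0.8660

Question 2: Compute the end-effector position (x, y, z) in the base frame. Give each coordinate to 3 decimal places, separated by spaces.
after link 1: o_1 = (-5.0000, 0.0000, 2.0000)
after link 2: o_2 = (-3.2679, 1.0000, 5.0000)

-3.268 1.000 5.000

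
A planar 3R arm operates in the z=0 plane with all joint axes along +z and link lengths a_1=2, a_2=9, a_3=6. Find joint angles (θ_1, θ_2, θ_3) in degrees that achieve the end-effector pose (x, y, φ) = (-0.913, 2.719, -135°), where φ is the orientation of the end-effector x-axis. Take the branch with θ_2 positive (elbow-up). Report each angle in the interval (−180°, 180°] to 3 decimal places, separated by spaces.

-59.983 134.985 149.998

wrist centre = target − a_3·(cos φ, sin φ) = (3.3296, 6.9616)
cos θ_2 = (59.5509−2²−9²)/(2·2·9) = -0.7069; θ_2 = 134.9847° (elbow-up)
β = atan2(6.9616,3.3296) = 64.4390°; ψ = atan2(6.3657,-4.3623) = 124.4221°
θ_1 = β − ψ = -59.9831°
θ_3 = φ − θ_1 − θ_2 = 149.9984° (wrapped to (-180°,180°])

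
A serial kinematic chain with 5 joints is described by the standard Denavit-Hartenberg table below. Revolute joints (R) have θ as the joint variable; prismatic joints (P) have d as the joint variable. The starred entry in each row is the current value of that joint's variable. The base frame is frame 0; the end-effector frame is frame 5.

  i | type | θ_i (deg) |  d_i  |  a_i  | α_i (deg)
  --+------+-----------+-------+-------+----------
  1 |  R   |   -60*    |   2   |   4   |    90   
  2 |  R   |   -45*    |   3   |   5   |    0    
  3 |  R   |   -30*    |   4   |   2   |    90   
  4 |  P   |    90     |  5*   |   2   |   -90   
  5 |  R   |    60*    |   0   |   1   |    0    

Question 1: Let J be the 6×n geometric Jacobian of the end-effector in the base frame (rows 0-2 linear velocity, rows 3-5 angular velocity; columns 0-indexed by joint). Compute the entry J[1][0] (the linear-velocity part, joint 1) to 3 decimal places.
axis z_0 = ẑ; lever o_n−o_0 = (-6.1972,-8.2661,-4.5373)
cross product → J_v[:, 0] = (8.2661,-6.1972,0.0000)
J_ω[:, 0] = z_0
entry J[1][0] = -6.1972

-6.197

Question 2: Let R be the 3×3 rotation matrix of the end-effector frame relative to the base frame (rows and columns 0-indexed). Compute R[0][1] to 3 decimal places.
0.991

End-effector y-axis (col 1 of R) = (0.9915,0.0148,0.1294)
R[0][1] = 0.9915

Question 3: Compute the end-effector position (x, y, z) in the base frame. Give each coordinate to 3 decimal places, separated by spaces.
-6.197 -8.266 -4.537

after link 1: o_1 = (2.0000, -3.4641, 2.0000)
after link 2: o_2 = (1.1697, -8.0260, -1.5355)
after link 3: o_3 = (-2.0356, -10.4743, -3.4674)
after link 4: o_4 = (-6.1825, -7.2917, -4.7615)
after link 5: o_5 = (-6.1972, -8.2661, -4.5373)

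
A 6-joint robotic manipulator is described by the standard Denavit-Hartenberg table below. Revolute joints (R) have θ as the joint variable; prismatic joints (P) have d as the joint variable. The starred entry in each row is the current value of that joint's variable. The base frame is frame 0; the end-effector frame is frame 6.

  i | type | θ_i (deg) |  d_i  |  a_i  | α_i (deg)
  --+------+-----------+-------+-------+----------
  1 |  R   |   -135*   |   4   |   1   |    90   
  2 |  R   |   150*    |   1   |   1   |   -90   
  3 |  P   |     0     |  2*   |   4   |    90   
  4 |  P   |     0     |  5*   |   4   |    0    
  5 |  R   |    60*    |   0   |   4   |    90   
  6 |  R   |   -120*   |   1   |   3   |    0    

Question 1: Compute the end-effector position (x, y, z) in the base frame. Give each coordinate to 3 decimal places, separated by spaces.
after link 1: o_1 = (-0.7071, -0.7071, 4.0000)
after link 2: o_2 = (-0.8018, 0.6124, 4.5000)
after link 3: o_3 = (2.3548, 3.7690, 4.7679)
after link 4: o_4 = (1.2687, 9.7540, 6.7679)
after link 5: o_5 = (3.7182, 12.2035, 4.7679)
after link 6: o_6 = (4.9903, 9.8014, 6.3840)

4.990 9.801 6.384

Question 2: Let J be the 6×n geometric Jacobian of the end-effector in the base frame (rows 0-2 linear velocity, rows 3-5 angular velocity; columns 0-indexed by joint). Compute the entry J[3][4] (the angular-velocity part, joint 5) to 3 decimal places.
axis z_4 = (-0.7071,0.7071,0.0000); lever o_n−o_4 = (3.7216,0.0474,-0.3840)
cross product → J_v[:, 4] = (-0.2715,-0.2715,-2.6651)
J_ω[:, 4] = z_4
entry J[3][4] = -0.7071

-0.707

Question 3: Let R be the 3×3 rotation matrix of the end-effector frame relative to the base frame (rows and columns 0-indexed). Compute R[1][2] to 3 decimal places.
0.354

End-effector z-axis (col 2 of R) = (0.3536,0.3536,0.8660)
R[1][2] = 0.3536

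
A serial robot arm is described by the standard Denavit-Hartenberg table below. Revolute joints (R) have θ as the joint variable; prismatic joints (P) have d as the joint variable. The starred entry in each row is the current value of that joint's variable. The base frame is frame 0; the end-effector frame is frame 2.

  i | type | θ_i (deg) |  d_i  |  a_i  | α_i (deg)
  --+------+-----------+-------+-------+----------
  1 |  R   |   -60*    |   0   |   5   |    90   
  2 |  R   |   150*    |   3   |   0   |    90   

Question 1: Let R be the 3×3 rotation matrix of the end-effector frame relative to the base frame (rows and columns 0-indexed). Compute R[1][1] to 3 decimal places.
-0.500

End-effector y-axis (col 1 of R) = (-0.8660,-0.5000,0.0000)
R[1][1] = -0.5000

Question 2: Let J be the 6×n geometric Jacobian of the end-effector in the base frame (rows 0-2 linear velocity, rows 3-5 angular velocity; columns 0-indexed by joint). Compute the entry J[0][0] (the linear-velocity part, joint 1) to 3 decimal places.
axis z_0 = ẑ; lever o_n−o_0 = (-0.0981,-5.8301,0.0000)
cross product → J_v[:, 0] = (5.8301,-0.0981,0.0000)
J_ω[:, 0] = z_0
entry J[0][0] = 5.8301

5.830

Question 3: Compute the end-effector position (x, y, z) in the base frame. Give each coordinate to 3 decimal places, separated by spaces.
-0.098 -5.830 0.000

after link 1: o_1 = (2.5000, -4.3301, 0.0000)
after link 2: o_2 = (-0.0981, -5.8301, 0.0000)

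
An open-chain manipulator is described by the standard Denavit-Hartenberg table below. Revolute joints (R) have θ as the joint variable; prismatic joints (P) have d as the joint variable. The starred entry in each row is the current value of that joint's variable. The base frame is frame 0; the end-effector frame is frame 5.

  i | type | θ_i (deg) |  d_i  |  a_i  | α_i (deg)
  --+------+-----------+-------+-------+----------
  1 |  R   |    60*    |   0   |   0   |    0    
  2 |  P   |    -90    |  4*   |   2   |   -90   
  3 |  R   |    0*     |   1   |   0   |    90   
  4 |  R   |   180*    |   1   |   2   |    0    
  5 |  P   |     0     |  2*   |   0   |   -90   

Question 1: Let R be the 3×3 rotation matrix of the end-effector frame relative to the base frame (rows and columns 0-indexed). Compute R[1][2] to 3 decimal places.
-0.866

End-effector z-axis (col 2 of R) = (-0.5000,-0.8660,0.0000)
R[1][2] = -0.8660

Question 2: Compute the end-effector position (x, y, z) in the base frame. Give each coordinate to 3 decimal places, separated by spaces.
0.500 0.866 7.000

after link 1: o_1 = (0.0000, 0.0000, 0.0000)
after link 2: o_2 = (1.7321, -1.0000, 4.0000)
after link 3: o_3 = (2.2321, -0.1340, 4.0000)
after link 4: o_4 = (0.5000, 0.8660, 5.0000)
after link 5: o_5 = (0.5000, 0.8660, 7.0000)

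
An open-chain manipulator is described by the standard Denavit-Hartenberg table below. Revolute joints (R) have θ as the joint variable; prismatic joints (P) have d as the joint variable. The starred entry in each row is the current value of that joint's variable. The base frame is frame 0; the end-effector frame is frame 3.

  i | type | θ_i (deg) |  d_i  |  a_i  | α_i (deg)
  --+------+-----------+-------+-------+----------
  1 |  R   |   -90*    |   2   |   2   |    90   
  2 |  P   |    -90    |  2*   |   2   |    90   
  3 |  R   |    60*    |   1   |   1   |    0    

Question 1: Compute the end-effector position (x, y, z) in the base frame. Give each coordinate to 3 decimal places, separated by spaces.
after link 1: o_1 = (0.0000, -2.0000, 2.0000)
after link 2: o_2 = (-2.0000, -2.0000, 0.0000)
after link 3: o_3 = (-2.8660, -1.0000, -0.5000)

-2.866 -1.000 -0.500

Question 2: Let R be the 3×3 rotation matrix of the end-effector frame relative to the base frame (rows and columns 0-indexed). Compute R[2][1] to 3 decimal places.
0.866

End-effector y-axis (col 1 of R) = (-0.5000,-0.0000,0.8660)
R[2][1] = 0.8660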